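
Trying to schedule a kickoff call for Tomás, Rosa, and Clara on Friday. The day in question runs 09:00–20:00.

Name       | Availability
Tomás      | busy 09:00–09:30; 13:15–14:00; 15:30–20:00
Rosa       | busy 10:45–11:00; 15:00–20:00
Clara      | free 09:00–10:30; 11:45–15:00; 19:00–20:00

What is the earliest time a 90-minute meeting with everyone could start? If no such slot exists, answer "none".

Tomás free: 09:30-13:15, 14:00-15:30 (invert busy blocks within the working day).
Rosa free: 09:00-10:45, 11:00-15:00 (invert busy blocks within the working day).
Clara free: 09:00-10:30, 11:45-15:00, 19:00-20:00.
Tomás ∩ Rosa: 09:30-10:45, 11:00-13:15, 14:00-15:00.
Tomás ∩ Rosa ∩ Clara: 09:30-10:30, 11:45-13:15, 14:00-15:00.
The first common window of at least 90 minutes is 11:45-13:15, so the earliest start is 11:45.

11:45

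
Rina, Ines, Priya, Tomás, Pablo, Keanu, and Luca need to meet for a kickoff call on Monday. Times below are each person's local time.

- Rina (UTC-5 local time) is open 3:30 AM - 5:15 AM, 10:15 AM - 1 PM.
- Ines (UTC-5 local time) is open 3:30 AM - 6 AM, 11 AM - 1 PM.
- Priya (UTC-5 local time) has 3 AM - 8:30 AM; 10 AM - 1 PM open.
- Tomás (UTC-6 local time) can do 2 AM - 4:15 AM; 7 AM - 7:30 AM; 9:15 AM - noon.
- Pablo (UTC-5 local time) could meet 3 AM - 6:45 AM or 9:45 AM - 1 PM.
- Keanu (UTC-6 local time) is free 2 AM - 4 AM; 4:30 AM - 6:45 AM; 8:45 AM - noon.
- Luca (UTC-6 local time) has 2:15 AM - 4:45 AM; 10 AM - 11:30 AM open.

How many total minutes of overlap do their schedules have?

Rina in UTC: 08:30-10:15, 15:15-18:00 (add 5h to convert from UTC-5).
Ines in UTC: 08:30-11:00, 16:00-18:00 (add 5h to convert from UTC-5).
Priya in UTC: 08:00-13:30, 15:00-18:00 (add 5h to convert from UTC-5).
Tomás in UTC: 08:00-10:15, 13:00-13:30, 15:15-18:00 (add 6h to convert from UTC-6).
Pablo in UTC: 08:00-11:45, 14:45-18:00 (add 5h to convert from UTC-5).
Keanu in UTC: 08:00-10:00, 10:30-12:45, 14:45-18:00 (add 6h to convert from UTC-6).
Luca in UTC: 08:15-10:45, 16:00-17:30 (add 6h to convert from UTC-6).
Rina ∩ Ines: 08:30-10:15, 16:00-18:00.
Rina ∩ Ines ∩ Priya: 08:30-10:15, 16:00-18:00.
Rina ∩ Ines ∩ Priya ∩ Tomás: 08:30-10:15, 16:00-18:00.
Rina ∩ Ines ∩ Priya ∩ Tomás ∩ Pablo: 08:30-10:15, 16:00-18:00.
Rina ∩ Ines ∩ Priya ∩ Tomás ∩ Pablo ∩ Keanu: 08:30-10:00, 16:00-18:00.
Rina ∩ Ines ∩ Priya ∩ Tomás ∩ Pablo ∩ Keanu ∩ Luca: 08:30-10:00, 16:00-17:30.
Summing the common windows: 90 + 90 = 180 minutes.

180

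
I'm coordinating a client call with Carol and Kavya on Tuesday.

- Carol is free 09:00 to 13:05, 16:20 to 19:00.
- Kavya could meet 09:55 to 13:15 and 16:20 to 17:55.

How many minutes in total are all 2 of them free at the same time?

285

Carol ∩ Kavya: 09:55-13:05, 16:20-17:55.
Those are the intersection windows.
Summing the common windows: 190 + 95 = 285 minutes.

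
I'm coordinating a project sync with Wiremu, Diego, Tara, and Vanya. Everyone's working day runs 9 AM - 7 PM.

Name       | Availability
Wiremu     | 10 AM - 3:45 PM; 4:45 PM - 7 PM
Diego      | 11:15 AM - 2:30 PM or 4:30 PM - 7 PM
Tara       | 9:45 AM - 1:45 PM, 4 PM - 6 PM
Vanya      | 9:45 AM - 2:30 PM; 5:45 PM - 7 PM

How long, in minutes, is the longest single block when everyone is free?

Wiremu ∩ Diego: 11:15-14:30, 16:45-19:00.
Wiremu ∩ Diego ∩ Tara: 11:15-13:45, 16:45-18:00.
Wiremu ∩ Diego ∩ Tara ∩ Vanya: 11:15-13:45, 17:45-18:00.
The longest is 11:15-13:45 at 150 minutes.

150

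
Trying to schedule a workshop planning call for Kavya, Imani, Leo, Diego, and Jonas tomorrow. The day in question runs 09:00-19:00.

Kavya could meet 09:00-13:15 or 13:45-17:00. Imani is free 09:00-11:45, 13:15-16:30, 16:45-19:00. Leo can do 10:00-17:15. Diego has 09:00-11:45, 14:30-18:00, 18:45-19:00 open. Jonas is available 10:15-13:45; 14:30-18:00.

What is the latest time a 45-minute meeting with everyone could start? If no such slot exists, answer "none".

Kavya ∩ Imani: 09:00-11:45, 13:45-16:30, 16:45-17:00.
Kavya ∩ Imani ∩ Leo: 10:00-11:45, 13:45-16:30, 16:45-17:00.
Kavya ∩ Imani ∩ Leo ∩ Diego: 10:00-11:45, 14:30-16:30, 16:45-17:00.
Kavya ∩ Imani ∩ Leo ∩ Diego ∩ Jonas: 10:15-11:45, 14:30-16:30, 16:45-17:00.
The last common window of at least 45 minutes is 14:30-16:30; a 45-minute meeting can start as late as 15:45 and still end by 16:30.

15:45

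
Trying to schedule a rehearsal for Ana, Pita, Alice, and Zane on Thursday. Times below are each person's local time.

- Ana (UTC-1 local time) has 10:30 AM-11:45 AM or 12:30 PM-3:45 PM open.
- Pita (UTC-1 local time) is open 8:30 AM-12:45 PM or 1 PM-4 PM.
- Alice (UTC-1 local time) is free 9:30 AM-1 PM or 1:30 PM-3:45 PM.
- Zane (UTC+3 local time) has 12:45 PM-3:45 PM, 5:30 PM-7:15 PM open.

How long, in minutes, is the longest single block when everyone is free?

105

Ana in UTC: 11:30-12:45, 13:30-16:45 (add 1h to convert from UTC-1).
Pita in UTC: 09:30-13:45, 14:00-17:00 (add 1h to convert from UTC-1).
Alice in UTC: 10:30-14:00, 14:30-16:45 (add 1h to convert from UTC-1).
Zane in UTC: 09:45-12:45, 14:30-16:15 (subtract 3h to convert from UTC+3).
Ana ∩ Pita: 11:30-12:45, 13:30-13:45, 14:00-16:45.
Ana ∩ Pita ∩ Alice: 11:30-12:45, 13:30-13:45, 14:30-16:45.
Ana ∩ Pita ∩ Alice ∩ Zane: 11:30-12:45, 14:30-16:15.
The longest is 14:30-16:15 at 105 minutes.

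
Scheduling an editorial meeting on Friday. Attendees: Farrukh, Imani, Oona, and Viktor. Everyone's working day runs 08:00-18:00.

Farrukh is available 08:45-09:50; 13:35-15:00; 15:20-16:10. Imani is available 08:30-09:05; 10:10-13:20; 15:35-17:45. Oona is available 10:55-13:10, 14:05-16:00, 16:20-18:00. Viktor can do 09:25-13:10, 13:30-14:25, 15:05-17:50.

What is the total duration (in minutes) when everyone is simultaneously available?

Farrukh ∩ Imani: 08:45-09:05, 15:35-16:10.
Farrukh ∩ Imani ∩ Oona: 15:35-16:00.
Farrukh ∩ Imani ∩ Oona ∩ Viktor: 15:35-16:00.
So the common availability across everyone is 15:35-16:00.
That's a single block of 25 minutes.

25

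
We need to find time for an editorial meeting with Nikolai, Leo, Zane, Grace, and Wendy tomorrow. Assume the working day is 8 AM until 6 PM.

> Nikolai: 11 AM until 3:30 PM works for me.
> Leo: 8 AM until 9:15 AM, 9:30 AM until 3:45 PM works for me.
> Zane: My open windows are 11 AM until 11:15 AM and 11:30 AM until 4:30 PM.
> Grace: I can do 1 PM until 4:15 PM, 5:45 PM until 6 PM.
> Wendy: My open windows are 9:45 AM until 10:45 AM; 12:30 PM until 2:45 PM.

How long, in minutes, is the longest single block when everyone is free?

105

Nikolai ∩ Leo: 11:00-15:30.
Nikolai ∩ Leo ∩ Zane: 11:00-11:15, 11:30-15:30.
Nikolai ∩ Leo ∩ Zane ∩ Grace: 13:00-15:30.
Nikolai ∩ Leo ∩ Zane ∩ Grace ∩ Wendy: 13:00-14:45.
The longest is 13:00-14:45 at 105 minutes.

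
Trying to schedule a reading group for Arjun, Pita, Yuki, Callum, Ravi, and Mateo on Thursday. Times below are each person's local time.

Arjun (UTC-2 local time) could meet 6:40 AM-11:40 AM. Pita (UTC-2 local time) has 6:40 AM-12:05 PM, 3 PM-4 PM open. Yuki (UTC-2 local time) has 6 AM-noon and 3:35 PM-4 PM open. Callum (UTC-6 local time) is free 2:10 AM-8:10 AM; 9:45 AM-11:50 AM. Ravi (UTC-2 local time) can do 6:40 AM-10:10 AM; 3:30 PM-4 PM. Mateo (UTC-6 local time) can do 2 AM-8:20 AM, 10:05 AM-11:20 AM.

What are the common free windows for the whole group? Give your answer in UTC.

08:40-12:10

Arjun in UTC: 08:40-13:40 (add 2h to convert from UTC-2).
Pita in UTC: 08:40-14:05, 17:00-18:00 (add 2h to convert from UTC-2).
Yuki in UTC: 08:00-14:00, 17:35-18:00 (add 2h to convert from UTC-2).
Callum in UTC: 08:10-14:10, 15:45-17:50 (add 6h to convert from UTC-6).
Ravi in UTC: 08:40-12:10, 17:30-18:00 (add 2h to convert from UTC-2).
Mateo in UTC: 08:00-14:20, 16:05-17:20 (add 6h to convert from UTC-6).
Arjun ∩ Pita: 08:40-13:40.
Arjun ∩ Pita ∩ Yuki: 08:40-13:40.
Arjun ∩ Pita ∩ Yuki ∩ Callum: 08:40-13:40.
Arjun ∩ Pita ∩ Yuki ∩ Callum ∩ Ravi: 08:40-12:10.
Arjun ∩ Pita ∩ Yuki ∩ Callum ∩ Ravi ∩ Mateo: 08:40-12:10.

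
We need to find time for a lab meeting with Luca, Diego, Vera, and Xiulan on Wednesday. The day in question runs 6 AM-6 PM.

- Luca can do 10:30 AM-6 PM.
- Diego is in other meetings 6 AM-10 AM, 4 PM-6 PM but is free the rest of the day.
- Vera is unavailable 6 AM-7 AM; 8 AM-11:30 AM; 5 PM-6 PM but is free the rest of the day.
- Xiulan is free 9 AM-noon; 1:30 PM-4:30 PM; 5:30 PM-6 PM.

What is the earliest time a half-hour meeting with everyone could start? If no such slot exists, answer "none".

11:30

Luca free: 10:30-18:00.
Diego free: 10:00-16:00 (invert busy blocks within the working day).
Vera free: 07:00-08:00, 11:30-17:00 (invert busy blocks within the working day).
Xiulan free: 09:00-12:00, 13:30-16:30, 17:30-18:00.
Luca ∩ Diego: 10:30-16:00.
Luca ∩ Diego ∩ Vera: 11:30-16:00.
Luca ∩ Diego ∩ Vera ∩ Xiulan: 11:30-12:00, 13:30-16:00.
The first common window of at least 30 minutes is 11:30-12:00, so the earliest start is 11:30.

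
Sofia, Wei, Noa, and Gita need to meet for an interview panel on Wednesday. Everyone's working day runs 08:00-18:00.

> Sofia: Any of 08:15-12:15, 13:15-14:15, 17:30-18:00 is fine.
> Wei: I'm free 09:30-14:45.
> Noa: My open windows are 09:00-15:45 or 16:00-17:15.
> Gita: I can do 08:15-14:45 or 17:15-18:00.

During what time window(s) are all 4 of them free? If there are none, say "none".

09:30-12:15, 13:15-14:15

Sofia ∩ Wei: 09:30-12:15, 13:15-14:15.
Sofia ∩ Wei ∩ Noa: 09:30-12:15, 13:15-14:15.
Sofia ∩ Wei ∩ Noa ∩ Gita: 09:30-12:15, 13:15-14:15.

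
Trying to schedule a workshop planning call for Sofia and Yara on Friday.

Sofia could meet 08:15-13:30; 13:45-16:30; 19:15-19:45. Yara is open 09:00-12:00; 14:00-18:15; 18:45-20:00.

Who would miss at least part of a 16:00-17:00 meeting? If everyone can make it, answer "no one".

Sofia: not fully free for 16:00-17:00. Yara: free for 16:00-17:00.

Sofia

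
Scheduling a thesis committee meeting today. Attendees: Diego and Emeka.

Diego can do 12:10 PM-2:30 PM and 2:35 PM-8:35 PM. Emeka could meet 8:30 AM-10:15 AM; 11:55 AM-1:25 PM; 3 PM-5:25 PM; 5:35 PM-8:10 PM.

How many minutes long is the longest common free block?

155

Diego ∩ Emeka: 12:10-13:25, 15:00-17:25, 17:35-20:10.
The longest is 17:35-20:10 at 155 minutes.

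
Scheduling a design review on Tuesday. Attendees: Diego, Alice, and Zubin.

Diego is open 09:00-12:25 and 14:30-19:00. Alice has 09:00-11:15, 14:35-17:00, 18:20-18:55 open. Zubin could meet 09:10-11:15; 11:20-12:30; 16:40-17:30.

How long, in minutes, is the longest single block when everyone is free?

Diego ∩ Alice: 09:00-11:15, 14:35-17:00, 18:20-18:55.
Diego ∩ Alice ∩ Zubin: 09:10-11:15, 16:40-17:00.
Those are the intersection windows.
The longest is 09:10-11:15 at 125 minutes.

125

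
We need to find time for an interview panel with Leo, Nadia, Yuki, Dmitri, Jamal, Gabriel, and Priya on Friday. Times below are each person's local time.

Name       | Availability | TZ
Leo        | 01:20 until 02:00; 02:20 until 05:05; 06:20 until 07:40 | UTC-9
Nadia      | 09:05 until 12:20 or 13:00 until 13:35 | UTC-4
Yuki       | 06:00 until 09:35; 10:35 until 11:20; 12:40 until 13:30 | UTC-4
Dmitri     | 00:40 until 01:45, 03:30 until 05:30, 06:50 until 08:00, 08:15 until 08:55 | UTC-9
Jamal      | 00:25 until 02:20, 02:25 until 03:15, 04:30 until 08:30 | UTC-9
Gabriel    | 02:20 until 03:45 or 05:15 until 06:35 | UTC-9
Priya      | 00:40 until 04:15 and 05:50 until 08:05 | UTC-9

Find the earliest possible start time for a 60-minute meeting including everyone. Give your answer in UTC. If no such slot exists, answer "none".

none

Leo in UTC: 10:20-11:00, 11:20-14:05, 15:20-16:40 (add 9h to convert from UTC-9).
Nadia in UTC: 13:05-16:20, 17:00-17:35 (add 4h to convert from UTC-4).
Yuki in UTC: 10:00-13:35, 14:35-15:20, 16:40-17:30 (add 4h to convert from UTC-4).
Dmitri in UTC: 09:40-10:45, 12:30-14:30, 15:50-17:00, 17:15-17:55 (add 9h to convert from UTC-9).
Jamal in UTC: 09:25-11:20, 11:25-12:15, 13:30-17:30 (add 9h to convert from UTC-9).
Gabriel in UTC: 11:20-12:45, 14:15-15:35 (add 9h to convert from UTC-9).
Priya in UTC: 09:40-13:15, 14:50-17:05 (add 9h to convert from UTC-9).
Leo ∩ Nadia: 13:05-14:05, 15:20-16:20.
Leo ∩ Nadia ∩ Yuki: 13:05-13:35.
Leo ∩ Nadia ∩ Yuki ∩ Dmitri: 13:05-13:35.
Leo ∩ Nadia ∩ Yuki ∩ Dmitri ∩ Jamal: 13:30-13:35.
Leo ∩ Nadia ∩ Yuki ∩ Dmitri ∩ Jamal ∩ Gabriel: ∅.
Leo ∩ Nadia ∩ Yuki ∩ Dmitri ∩ Jamal ∩ Gabriel ∩ Priya: ∅.
There is no time when everyone is free.
No common window is at least 60 minutes long.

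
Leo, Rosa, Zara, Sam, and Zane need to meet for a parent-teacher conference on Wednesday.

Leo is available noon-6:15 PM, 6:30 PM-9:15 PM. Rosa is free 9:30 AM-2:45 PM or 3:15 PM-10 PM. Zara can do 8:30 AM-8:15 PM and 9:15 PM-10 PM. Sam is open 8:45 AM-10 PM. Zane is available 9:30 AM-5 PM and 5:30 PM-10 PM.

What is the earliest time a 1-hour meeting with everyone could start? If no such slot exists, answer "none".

Leo ∩ Rosa: 12:00-14:45, 15:15-18:15, 18:30-21:15.
Leo ∩ Rosa ∩ Zara: 12:00-14:45, 15:15-18:15, 18:30-20:15.
Leo ∩ Rosa ∩ Zara ∩ Sam: 12:00-14:45, 15:15-18:15, 18:30-20:15.
Leo ∩ Rosa ∩ Zara ∩ Sam ∩ Zane: 12:00-14:45, 15:15-17:00, 17:30-18:15, 18:30-20:15.
The first common window of at least 60 minutes is 12:00-14:45, so the earliest start is 12:00.

12:00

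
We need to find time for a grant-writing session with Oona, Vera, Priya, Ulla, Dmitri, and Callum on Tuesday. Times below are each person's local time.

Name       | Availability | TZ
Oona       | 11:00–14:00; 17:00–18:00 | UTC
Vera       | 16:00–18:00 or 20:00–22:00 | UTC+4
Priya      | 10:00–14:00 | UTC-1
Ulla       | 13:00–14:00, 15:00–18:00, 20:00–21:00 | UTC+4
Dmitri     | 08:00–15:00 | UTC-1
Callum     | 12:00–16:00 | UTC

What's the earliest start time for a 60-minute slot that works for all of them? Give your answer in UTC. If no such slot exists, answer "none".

12:00

Oona in UTC: 11:00-14:00, 17:00-18:00.
Vera in UTC: 12:00-14:00, 16:00-18:00 (subtract 4h to convert from UTC+4).
Priya in UTC: 11:00-15:00 (add 1h to convert from UTC-1).
Ulla in UTC: 09:00-10:00, 11:00-14:00, 16:00-17:00 (subtract 4h to convert from UTC+4).
Dmitri in UTC: 09:00-16:00 (add 1h to convert from UTC-1).
Callum in UTC: 12:00-16:00.
Oona ∩ Vera: 12:00-14:00, 17:00-18:00.
Oona ∩ Vera ∩ Priya: 12:00-14:00.
Oona ∩ Vera ∩ Priya ∩ Ulla: 12:00-14:00.
Oona ∩ Vera ∩ Priya ∩ Ulla ∩ Dmitri: 12:00-14:00.
Oona ∩ Vera ∩ Priya ∩ Ulla ∩ Dmitri ∩ Callum: 12:00-14:00.
Those are the intersection windows.
The first common window of at least 60 minutes is 12:00-14:00, so the earliest start is 12:00.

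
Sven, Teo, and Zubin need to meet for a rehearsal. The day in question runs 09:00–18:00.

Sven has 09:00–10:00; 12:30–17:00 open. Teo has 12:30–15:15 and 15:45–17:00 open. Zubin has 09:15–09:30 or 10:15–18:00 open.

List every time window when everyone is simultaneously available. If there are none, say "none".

Sven ∩ Teo: 12:30-15:15, 15:45-17:00.
Sven ∩ Teo ∩ Zubin: 12:30-15:15, 15:45-17:00.

12:30-15:15, 15:45-17:00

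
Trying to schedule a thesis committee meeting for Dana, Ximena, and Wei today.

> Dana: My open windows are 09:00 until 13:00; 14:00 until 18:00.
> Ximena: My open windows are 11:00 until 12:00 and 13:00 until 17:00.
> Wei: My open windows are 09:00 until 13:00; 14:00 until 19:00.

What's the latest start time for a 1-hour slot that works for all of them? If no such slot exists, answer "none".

Dana ∩ Ximena: 11:00-12:00, 14:00-17:00.
Dana ∩ Ximena ∩ Wei: 11:00-12:00, 14:00-17:00.
So the common availability across everyone is 11:00-12:00, 14:00-17:00.
The last common window of at least 60 minutes is 14:00-17:00; a 60-minute meeting can start as late as 16:00 and still end by 17:00.

16:00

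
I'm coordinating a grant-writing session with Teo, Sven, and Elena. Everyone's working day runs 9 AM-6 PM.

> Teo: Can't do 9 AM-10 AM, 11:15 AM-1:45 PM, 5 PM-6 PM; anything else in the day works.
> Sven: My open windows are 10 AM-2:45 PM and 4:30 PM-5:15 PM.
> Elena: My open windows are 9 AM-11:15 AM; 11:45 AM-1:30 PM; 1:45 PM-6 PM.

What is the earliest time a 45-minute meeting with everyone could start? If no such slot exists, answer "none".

10:00

Teo free: 10:00-11:15, 13:45-17:00 (invert busy blocks within the working day).
Sven free: 10:00-14:45, 16:30-17:15.
Elena free: 09:00-11:15, 11:45-13:30, 13:45-18:00.
Teo ∩ Sven: 10:00-11:15, 13:45-14:45, 16:30-17:00.
Teo ∩ Sven ∩ Elena: 10:00-11:15, 13:45-14:45, 16:30-17:00.
Those are the intersection windows.
The first common window of at least 45 minutes is 10:00-11:15, so the earliest start is 10:00.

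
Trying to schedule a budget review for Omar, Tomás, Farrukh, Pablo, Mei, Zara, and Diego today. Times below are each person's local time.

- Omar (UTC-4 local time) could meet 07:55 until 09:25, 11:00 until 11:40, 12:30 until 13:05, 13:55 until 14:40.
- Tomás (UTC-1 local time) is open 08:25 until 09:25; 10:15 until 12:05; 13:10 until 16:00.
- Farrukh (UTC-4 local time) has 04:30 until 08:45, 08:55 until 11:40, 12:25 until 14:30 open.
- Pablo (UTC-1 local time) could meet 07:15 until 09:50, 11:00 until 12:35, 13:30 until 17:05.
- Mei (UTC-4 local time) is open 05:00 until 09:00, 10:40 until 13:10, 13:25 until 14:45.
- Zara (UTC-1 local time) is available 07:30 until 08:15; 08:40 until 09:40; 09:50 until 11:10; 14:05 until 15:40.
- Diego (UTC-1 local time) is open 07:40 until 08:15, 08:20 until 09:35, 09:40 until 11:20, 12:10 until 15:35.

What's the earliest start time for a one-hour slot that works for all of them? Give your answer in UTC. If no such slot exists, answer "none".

none

Omar in UTC: 11:55-13:25, 15:00-15:40, 16:30-17:05, 17:55-18:40 (add 4h to convert from UTC-4).
Tomás in UTC: 09:25-10:25, 11:15-13:05, 14:10-17:00 (add 1h to convert from UTC-1).
Farrukh in UTC: 08:30-12:45, 12:55-15:40, 16:25-18:30 (add 4h to convert from UTC-4).
Pablo in UTC: 08:15-10:50, 12:00-13:35, 14:30-18:05 (add 1h to convert from UTC-1).
Mei in UTC: 09:00-13:00, 14:40-17:10, 17:25-18:45 (add 4h to convert from UTC-4).
Zara in UTC: 08:30-09:15, 09:40-10:40, 10:50-12:10, 15:05-16:40 (add 1h to convert from UTC-1).
Diego in UTC: 08:40-09:15, 09:20-10:35, 10:40-12:20, 13:10-16:35 (add 1h to convert from UTC-1).
Omar ∩ Tomás: 11:55-13:05, 15:00-15:40, 16:30-17:00.
Omar ∩ Tomás ∩ Farrukh: 11:55-12:45, 12:55-13:05, 15:00-15:40, 16:30-17:00.
Omar ∩ Tomás ∩ Farrukh ∩ Pablo: 12:00-12:45, 12:55-13:05, 15:00-15:40, 16:30-17:00.
Omar ∩ Tomás ∩ Farrukh ∩ Pablo ∩ Mei: 12:00-12:45, 12:55-13:00, 15:00-15:40, 16:30-17:00.
Omar ∩ Tomás ∩ Farrukh ∩ Pablo ∩ Mei ∩ Zara: 12:00-12:10, 15:05-15:40, 16:30-16:40.
Omar ∩ Tomás ∩ Farrukh ∩ Pablo ∩ Mei ∩ Zara ∩ Diego: 12:00-12:10, 15:05-15:40, 16:30-16:35.
Those are the intersection windows.
No common window is at least 60 minutes long.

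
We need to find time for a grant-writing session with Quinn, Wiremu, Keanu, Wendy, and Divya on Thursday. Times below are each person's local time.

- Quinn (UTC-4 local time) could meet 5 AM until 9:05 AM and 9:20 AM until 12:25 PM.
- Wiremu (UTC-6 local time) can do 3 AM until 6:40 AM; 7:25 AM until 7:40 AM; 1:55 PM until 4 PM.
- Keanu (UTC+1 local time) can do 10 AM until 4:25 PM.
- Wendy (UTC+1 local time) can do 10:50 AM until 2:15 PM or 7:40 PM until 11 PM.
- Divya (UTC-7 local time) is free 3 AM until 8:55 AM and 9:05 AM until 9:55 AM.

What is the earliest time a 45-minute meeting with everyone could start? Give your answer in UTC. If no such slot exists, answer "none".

Quinn in UTC: 09:00-13:05, 13:20-16:25 (add 4h to convert from UTC-4).
Wiremu in UTC: 09:00-12:40, 13:25-13:40, 19:55-22:00 (add 6h to convert from UTC-6).
Keanu in UTC: 09:00-15:25 (subtract 1h to convert from UTC+1).
Wendy in UTC: 09:50-13:15, 18:40-22:00 (subtract 1h to convert from UTC+1).
Divya in UTC: 10:00-15:55, 16:05-16:55 (add 7h to convert from UTC-7).
Quinn ∩ Wiremu: 09:00-12:40, 13:25-13:40.
Quinn ∩ Wiremu ∩ Keanu: 09:00-12:40, 13:25-13:40.
Quinn ∩ Wiremu ∩ Keanu ∩ Wendy: 09:50-12:40.
Quinn ∩ Wiremu ∩ Keanu ∩ Wendy ∩ Divya: 10:00-12:40.
Those are the intersection windows.
The first common window of at least 45 minutes is 10:00-12:40, so the earliest start is 10:00.

10:00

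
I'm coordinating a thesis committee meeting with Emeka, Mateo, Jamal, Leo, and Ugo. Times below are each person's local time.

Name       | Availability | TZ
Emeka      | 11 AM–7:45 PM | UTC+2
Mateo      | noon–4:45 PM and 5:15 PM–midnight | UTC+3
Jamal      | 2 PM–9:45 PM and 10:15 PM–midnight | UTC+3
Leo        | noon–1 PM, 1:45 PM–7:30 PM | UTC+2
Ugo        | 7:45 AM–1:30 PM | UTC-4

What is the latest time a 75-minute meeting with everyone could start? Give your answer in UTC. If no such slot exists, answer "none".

Emeka in UTC: 09:00-17:45 (subtract 2h to convert from UTC+2).
Mateo in UTC: 09:00-13:45, 14:15-21:00 (subtract 3h to convert from UTC+3).
Jamal in UTC: 11:00-18:45, 19:15-21:00 (subtract 3h to convert from UTC+3).
Leo in UTC: 10:00-11:00, 11:45-17:30 (subtract 2h to convert from UTC+2).
Ugo in UTC: 11:45-17:30 (add 4h to convert from UTC-4).
Emeka ∩ Mateo: 09:00-13:45, 14:15-17:45.
Emeka ∩ Mateo ∩ Jamal: 11:00-13:45, 14:15-17:45.
Emeka ∩ Mateo ∩ Jamal ∩ Leo: 11:45-13:45, 14:15-17:30.
Emeka ∩ Mateo ∩ Jamal ∩ Leo ∩ Ugo: 11:45-13:45, 14:15-17:30.
The last common window of at least 75 minutes is 14:15-17:30; a 75-minute meeting can start as late as 16:15 and still end by 17:30.

16:15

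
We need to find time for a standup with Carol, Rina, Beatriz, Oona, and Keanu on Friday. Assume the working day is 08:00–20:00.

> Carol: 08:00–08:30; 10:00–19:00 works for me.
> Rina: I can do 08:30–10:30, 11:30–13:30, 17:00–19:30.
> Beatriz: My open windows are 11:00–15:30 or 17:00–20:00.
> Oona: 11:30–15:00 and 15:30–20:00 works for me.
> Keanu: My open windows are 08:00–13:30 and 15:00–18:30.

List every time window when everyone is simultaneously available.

Carol ∩ Rina: 10:00-10:30, 11:30-13:30, 17:00-19:00.
Carol ∩ Rina ∩ Beatriz: 11:30-13:30, 17:00-19:00.
Carol ∩ Rina ∩ Beatriz ∩ Oona: 11:30-13:30, 17:00-19:00.
Carol ∩ Rina ∩ Beatriz ∩ Oona ∩ Keanu: 11:30-13:30, 17:00-18:30.

11:30-13:30, 17:00-18:30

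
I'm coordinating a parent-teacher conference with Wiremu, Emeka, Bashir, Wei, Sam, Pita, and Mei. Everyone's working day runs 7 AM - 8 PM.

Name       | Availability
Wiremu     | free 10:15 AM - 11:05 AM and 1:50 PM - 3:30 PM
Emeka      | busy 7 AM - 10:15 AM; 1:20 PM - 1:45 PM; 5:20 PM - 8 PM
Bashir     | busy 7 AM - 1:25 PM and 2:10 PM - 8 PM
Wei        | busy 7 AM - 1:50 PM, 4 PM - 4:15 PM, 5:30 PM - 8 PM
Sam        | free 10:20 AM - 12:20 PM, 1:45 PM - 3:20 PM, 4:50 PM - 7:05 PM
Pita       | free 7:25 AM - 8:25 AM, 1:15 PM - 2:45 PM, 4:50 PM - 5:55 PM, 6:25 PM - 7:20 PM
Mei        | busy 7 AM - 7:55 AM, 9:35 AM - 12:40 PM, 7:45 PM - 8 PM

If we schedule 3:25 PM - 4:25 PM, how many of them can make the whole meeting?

Wiremu free: 10:15-11:05, 13:50-15:30.
Emeka free: 10:15-13:20, 13:45-17:20 (invert busy blocks within the working day).
Bashir free: 13:25-14:10 (invert busy blocks within the working day).
Wei free: 13:50-16:00, 16:15-17:30 (invert busy blocks within the working day).
Sam free: 10:20-12:20, 13:45-15:20, 16:50-19:05.
Pita free: 07:25-08:25, 13:15-14:45, 16:50-17:55, 18:25-19:20.
Mei free: 07:55-09:35, 12:40-19:45 (invert busy blocks within the working day).
Emeka and Mei can make the full 15:25-16:25 slot — that's 2.

2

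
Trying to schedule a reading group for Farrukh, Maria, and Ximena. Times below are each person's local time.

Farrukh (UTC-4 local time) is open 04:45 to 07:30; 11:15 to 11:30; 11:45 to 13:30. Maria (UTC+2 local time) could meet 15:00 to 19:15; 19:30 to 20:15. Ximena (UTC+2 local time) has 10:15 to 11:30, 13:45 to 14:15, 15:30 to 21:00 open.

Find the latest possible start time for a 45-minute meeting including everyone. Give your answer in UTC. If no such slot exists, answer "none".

16:30

Farrukh in UTC: 08:45-11:30, 15:15-15:30, 15:45-17:30 (add 4h to convert from UTC-4).
Maria in UTC: 13:00-17:15, 17:30-18:15 (subtract 2h to convert from UTC+2).
Ximena in UTC: 08:15-09:30, 11:45-12:15, 13:30-19:00 (subtract 2h to convert from UTC+2).
Farrukh ∩ Maria: 15:15-15:30, 15:45-17:15.
Farrukh ∩ Maria ∩ Ximena: 15:15-15:30, 15:45-17:15.
So the common availability across everyone is 15:15-15:30, 15:45-17:15.
The last common window of at least 45 minutes is 15:45-17:15; a 45-minute meeting can start as late as 16:30 and still end by 17:15.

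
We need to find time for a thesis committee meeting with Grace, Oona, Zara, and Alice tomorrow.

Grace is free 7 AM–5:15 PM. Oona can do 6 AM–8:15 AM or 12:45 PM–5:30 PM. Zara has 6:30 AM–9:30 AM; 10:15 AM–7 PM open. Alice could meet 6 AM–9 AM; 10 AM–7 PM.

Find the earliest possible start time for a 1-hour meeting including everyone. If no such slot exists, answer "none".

07:00

Grace ∩ Oona: 07:00-08:15, 12:45-17:15.
Grace ∩ Oona ∩ Zara: 07:00-08:15, 12:45-17:15.
Grace ∩ Oona ∩ Zara ∩ Alice: 07:00-08:15, 12:45-17:15.
So the common availability across everyone is 07:00-08:15, 12:45-17:15.
The first common window of at least 60 minutes is 07:00-08:15, so the earliest start is 07:00.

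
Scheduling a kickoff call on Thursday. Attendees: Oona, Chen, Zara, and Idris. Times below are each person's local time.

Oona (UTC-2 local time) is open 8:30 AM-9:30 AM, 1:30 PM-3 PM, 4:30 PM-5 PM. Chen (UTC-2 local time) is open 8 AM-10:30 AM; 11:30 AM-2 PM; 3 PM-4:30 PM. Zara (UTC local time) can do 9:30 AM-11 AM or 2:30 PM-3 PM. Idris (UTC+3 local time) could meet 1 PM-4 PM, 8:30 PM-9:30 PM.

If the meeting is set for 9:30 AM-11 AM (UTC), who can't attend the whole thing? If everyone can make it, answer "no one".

Oona in UTC: 10:30-11:30, 15:30-17:00, 18:30-19:00 (add 2h to convert from UTC-2).
Chen in UTC: 10:00-12:30, 13:30-16:00, 17:00-18:30 (add 2h to convert from UTC-2).
Zara in UTC: 09:30-11:00, 14:30-15:00.
Idris in UTC: 10:00-13:00, 17:30-18:30 (subtract 3h to convert from UTC+3).
Oona: not fully free for 09:30-11:00. Chen: not fully free for 09:30-11:00. Zara: free for 09:30-11:00. Idris: not fully free for 09:30-11:00.

Chen, Idris, Oona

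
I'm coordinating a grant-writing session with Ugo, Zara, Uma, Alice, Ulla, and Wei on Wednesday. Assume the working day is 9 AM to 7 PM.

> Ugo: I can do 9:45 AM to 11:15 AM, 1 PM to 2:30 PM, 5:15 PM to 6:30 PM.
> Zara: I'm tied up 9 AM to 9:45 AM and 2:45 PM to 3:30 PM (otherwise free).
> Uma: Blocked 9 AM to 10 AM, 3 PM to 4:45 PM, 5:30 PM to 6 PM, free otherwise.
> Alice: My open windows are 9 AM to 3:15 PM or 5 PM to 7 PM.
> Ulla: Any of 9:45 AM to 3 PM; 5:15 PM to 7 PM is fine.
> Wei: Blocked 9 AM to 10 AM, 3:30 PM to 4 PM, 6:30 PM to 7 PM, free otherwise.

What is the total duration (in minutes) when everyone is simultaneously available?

210

Ugo free: 09:45-11:15, 13:00-14:30, 17:15-18:30.
Zara free: 09:45-14:45, 15:30-19:00 (invert busy blocks within the working day).
Uma free: 10:00-15:00, 16:45-17:30, 18:00-19:00 (invert busy blocks within the working day).
Alice free: 09:00-15:15, 17:00-19:00.
Ulla free: 09:45-15:00, 17:15-19:00.
Wei free: 10:00-15:30, 16:00-18:30 (invert busy blocks within the working day).
Ugo ∩ Zara: 09:45-11:15, 13:00-14:30, 17:15-18:30.
Ugo ∩ Zara ∩ Uma: 10:00-11:15, 13:00-14:30, 17:15-17:30, 18:00-18:30.
Ugo ∩ Zara ∩ Uma ∩ Alice: 10:00-11:15, 13:00-14:30, 17:15-17:30, 18:00-18:30.
Ugo ∩ Zara ∩ Uma ∩ Alice ∩ Ulla: 10:00-11:15, 13:00-14:30, 17:15-17:30, 18:00-18:30.
Ugo ∩ Zara ∩ Uma ∩ Alice ∩ Ulla ∩ Wei: 10:00-11:15, 13:00-14:30, 17:15-17:30, 18:00-18:30.
Those are the intersection windows.
Summing the common windows: 75 + 90 + 15 + 30 = 210 minutes.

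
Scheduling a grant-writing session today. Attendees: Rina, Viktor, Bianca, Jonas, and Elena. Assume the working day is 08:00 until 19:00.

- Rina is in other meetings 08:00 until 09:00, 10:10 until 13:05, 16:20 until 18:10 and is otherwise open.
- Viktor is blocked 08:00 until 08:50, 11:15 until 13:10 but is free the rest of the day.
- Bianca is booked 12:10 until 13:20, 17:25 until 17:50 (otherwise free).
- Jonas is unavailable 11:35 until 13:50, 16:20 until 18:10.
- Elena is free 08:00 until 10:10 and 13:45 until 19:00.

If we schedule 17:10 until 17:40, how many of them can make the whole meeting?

Rina free: 09:00-10:10, 13:05-16:20, 18:10-19:00 (invert busy blocks within the working day).
Viktor free: 08:50-11:15, 13:10-19:00 (invert busy blocks within the working day).
Bianca free: 08:00-12:10, 13:20-17:25, 17:50-19:00 (invert busy blocks within the working day).
Jonas free: 08:00-11:35, 13:50-16:20, 18:10-19:00 (invert busy blocks within the working day).
Elena free: 08:00-10:10, 13:45-19:00.
Viktor and Elena can make the full 17:10-17:40 slot — that's 2.

2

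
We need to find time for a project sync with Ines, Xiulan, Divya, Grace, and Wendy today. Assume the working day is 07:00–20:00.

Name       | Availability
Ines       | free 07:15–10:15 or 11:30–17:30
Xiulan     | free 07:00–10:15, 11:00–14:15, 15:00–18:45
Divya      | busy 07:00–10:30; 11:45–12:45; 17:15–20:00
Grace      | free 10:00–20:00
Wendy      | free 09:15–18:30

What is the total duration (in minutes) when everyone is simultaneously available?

Ines free: 07:15-10:15, 11:30-17:30.
Xiulan free: 07:00-10:15, 11:00-14:15, 15:00-18:45.
Divya free: 10:30-11:45, 12:45-17:15 (invert busy blocks within the working day).
Grace free: 10:00-20:00.
Wendy free: 09:15-18:30.
Ines ∩ Xiulan: 07:15-10:15, 11:30-14:15, 15:00-17:30.
Ines ∩ Xiulan ∩ Divya: 11:30-11:45, 12:45-14:15, 15:00-17:15.
Ines ∩ Xiulan ∩ Divya ∩ Grace: 11:30-11:45, 12:45-14:15, 15:00-17:15.
Ines ∩ Xiulan ∩ Divya ∩ Grace ∩ Wendy: 11:30-11:45, 12:45-14:15, 15:00-17:15.
Summing the common windows: 15 + 90 + 135 = 240 minutes.

240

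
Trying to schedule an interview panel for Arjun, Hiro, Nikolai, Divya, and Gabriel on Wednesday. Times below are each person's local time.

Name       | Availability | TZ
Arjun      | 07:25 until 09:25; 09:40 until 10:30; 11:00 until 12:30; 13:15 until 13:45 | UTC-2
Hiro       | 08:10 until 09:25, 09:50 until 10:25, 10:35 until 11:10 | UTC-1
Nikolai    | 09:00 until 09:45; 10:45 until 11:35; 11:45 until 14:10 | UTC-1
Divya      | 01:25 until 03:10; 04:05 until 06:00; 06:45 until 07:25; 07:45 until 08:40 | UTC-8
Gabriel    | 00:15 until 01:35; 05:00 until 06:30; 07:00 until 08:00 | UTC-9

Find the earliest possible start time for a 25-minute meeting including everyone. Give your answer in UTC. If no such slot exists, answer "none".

Arjun in UTC: 09:25-11:25, 11:40-12:30, 13:00-14:30, 15:15-15:45 (add 2h to convert from UTC-2).
Hiro in UTC: 09:10-10:25, 10:50-11:25, 11:35-12:10 (add 1h to convert from UTC-1).
Nikolai in UTC: 10:00-10:45, 11:45-12:35, 12:45-15:10 (add 1h to convert from UTC-1).
Divya in UTC: 09:25-11:10, 12:05-14:00, 14:45-15:25, 15:45-16:40 (add 8h to convert from UTC-8).
Gabriel in UTC: 09:15-10:35, 14:00-15:30, 16:00-17:00 (add 9h to convert from UTC-9).
Arjun ∩ Hiro: 09:25-10:25, 10:50-11:25, 11:40-12:10.
Arjun ∩ Hiro ∩ Nikolai: 10:00-10:25, 11:45-12:10.
Arjun ∩ Hiro ∩ Nikolai ∩ Divya: 10:00-10:25, 12:05-12:10.
Arjun ∩ Hiro ∩ Nikolai ∩ Divya ∩ Gabriel: 10:00-10:25.
The first common window of at least 25 minutes is 10:00-10:25, so the earliest start is 10:00.

10:00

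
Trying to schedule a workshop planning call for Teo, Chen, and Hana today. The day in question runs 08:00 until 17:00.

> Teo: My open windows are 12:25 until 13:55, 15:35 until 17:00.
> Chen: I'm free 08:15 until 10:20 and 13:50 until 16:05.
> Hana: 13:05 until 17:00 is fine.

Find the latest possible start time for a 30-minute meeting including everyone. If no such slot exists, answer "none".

Teo ∩ Chen: 13:50-13:55, 15:35-16:05.
Teo ∩ Chen ∩ Hana: 13:50-13:55, 15:35-16:05.
The last common window of at least 30 minutes is 15:35-16:05; a 30-minute meeting can start as late as 15:35 and still end by 16:05.

15:35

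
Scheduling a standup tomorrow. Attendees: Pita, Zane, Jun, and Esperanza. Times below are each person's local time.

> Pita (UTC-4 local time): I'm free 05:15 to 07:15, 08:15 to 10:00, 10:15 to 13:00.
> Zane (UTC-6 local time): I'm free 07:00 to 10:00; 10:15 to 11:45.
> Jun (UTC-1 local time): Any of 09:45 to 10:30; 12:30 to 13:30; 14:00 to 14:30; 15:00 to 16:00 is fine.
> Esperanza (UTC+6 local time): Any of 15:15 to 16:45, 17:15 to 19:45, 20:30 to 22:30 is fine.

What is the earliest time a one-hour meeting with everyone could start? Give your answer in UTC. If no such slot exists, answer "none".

Pita in UTC: 09:15-11:15, 12:15-14:00, 14:15-17:00 (add 4h to convert from UTC-4).
Zane in UTC: 13:00-16:00, 16:15-17:45 (add 6h to convert from UTC-6).
Jun in UTC: 10:45-11:30, 13:30-14:30, 15:00-15:30, 16:00-17:00 (add 1h to convert from UTC-1).
Esperanza in UTC: 09:15-10:45, 11:15-13:45, 14:30-16:30 (subtract 6h to convert from UTC+6).
Pita ∩ Zane: 13:00-14:00, 14:15-16:00, 16:15-17:00.
Pita ∩ Zane ∩ Jun: 13:30-14:00, 14:15-14:30, 15:00-15:30, 16:15-17:00.
Pita ∩ Zane ∩ Jun ∩ Esperanza: 13:30-13:45, 15:00-15:30, 16:15-16:30.
No common window is at least 60 minutes long.

none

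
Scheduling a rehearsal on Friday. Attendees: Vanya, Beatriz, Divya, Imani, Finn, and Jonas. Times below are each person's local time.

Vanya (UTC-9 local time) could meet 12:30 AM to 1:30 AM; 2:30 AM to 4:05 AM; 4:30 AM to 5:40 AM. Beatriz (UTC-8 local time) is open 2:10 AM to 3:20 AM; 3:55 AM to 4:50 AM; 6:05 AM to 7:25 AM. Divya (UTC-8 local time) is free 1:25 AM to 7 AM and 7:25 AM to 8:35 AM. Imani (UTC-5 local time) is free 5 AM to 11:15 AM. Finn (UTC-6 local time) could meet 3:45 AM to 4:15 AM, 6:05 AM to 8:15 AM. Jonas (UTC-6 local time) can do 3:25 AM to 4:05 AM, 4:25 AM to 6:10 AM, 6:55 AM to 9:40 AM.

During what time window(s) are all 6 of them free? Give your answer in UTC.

Vanya in UTC: 09:30-10:30, 11:30-13:05, 13:30-14:40 (add 9h to convert from UTC-9).
Beatriz in UTC: 10:10-11:20, 11:55-12:50, 14:05-15:25 (add 8h to convert from UTC-8).
Divya in UTC: 09:25-15:00, 15:25-16:35 (add 8h to convert from UTC-8).
Imani in UTC: 10:00-16:15 (add 5h to convert from UTC-5).
Finn in UTC: 09:45-10:15, 12:05-14:15 (add 6h to convert from UTC-6).
Jonas in UTC: 09:25-10:05, 10:25-12:10, 12:55-15:40 (add 6h to convert from UTC-6).
Vanya ∩ Beatriz: 10:10-10:30, 11:55-12:50, 14:05-14:40.
Vanya ∩ Beatriz ∩ Divya: 10:10-10:30, 11:55-12:50, 14:05-14:40.
Vanya ∩ Beatriz ∩ Divya ∩ Imani: 10:10-10:30, 11:55-12:50, 14:05-14:40.
Vanya ∩ Beatriz ∩ Divya ∩ Imani ∩ Finn: 10:10-10:15, 12:05-12:50, 14:05-14:15.
Vanya ∩ Beatriz ∩ Divya ∩ Imani ∩ Finn ∩ Jonas: 12:05-12:10, 14:05-14:15.
So the common availability across everyone is 12:05-12:10, 14:05-14:15.

12:05-12:10, 14:05-14:15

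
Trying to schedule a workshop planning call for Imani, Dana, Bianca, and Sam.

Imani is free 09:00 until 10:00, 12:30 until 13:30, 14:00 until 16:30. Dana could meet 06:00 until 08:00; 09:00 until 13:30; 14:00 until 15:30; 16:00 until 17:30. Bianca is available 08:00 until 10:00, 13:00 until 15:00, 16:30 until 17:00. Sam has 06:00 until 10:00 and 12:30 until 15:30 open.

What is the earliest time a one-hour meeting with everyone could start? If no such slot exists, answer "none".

Imani ∩ Dana: 09:00-10:00, 12:30-13:30, 14:00-15:30, 16:00-16:30.
Imani ∩ Dana ∩ Bianca: 09:00-10:00, 13:00-13:30, 14:00-15:00.
Imani ∩ Dana ∩ Bianca ∩ Sam: 09:00-10:00, 13:00-13:30, 14:00-15:00.
Those are the intersection windows.
The first common window of at least 60 minutes is 09:00-10:00, so the earliest start is 09:00.

09:00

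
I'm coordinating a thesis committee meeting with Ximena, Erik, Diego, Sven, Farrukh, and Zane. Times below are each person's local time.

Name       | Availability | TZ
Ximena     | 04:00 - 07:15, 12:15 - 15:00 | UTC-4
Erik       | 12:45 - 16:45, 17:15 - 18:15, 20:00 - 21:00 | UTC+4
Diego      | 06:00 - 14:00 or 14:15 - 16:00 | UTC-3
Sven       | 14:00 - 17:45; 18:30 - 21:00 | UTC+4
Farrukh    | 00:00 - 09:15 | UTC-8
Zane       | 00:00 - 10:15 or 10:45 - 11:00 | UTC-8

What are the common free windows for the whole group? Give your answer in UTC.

Ximena in UTC: 08:00-11:15, 16:15-19:00 (add 4h to convert from UTC-4).
Erik in UTC: 08:45-12:45, 13:15-14:15, 16:00-17:00 (subtract 4h to convert from UTC+4).
Diego in UTC: 09:00-17:00, 17:15-19:00 (add 3h to convert from UTC-3).
Sven in UTC: 10:00-13:45, 14:30-17:00 (subtract 4h to convert from UTC+4).
Farrukh in UTC: 08:00-17:15 (add 8h to convert from UTC-8).
Zane in UTC: 08:00-18:15, 18:45-19:00 (add 8h to convert from UTC-8).
Ximena ∩ Erik: 08:45-11:15, 16:15-17:00.
Ximena ∩ Erik ∩ Diego: 09:00-11:15, 16:15-17:00.
Ximena ∩ Erik ∩ Diego ∩ Sven: 10:00-11:15, 16:15-17:00.
Ximena ∩ Erik ∩ Diego ∩ Sven ∩ Farrukh: 10:00-11:15, 16:15-17:00.
Ximena ∩ Erik ∩ Diego ∩ Sven ∩ Farrukh ∩ Zane: 10:00-11:15, 16:15-17:00.

10:00-11:15, 16:15-17:00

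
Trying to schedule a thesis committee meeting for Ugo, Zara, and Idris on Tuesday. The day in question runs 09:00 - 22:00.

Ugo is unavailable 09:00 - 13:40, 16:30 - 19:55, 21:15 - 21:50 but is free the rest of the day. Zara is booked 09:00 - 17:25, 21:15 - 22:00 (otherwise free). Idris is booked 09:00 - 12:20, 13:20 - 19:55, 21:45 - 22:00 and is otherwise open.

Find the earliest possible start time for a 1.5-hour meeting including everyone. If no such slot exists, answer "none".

Ugo free: 13:40-16:30, 19:55-21:15, 21:50-22:00 (invert busy blocks within the working day).
Zara free: 17:25-21:15 (invert busy blocks within the working day).
Idris free: 12:20-13:20, 19:55-21:45 (invert busy blocks within the working day).
Ugo ∩ Zara: 19:55-21:15.
Ugo ∩ Zara ∩ Idris: 19:55-21:15.
No common window is at least 90 minutes long.

none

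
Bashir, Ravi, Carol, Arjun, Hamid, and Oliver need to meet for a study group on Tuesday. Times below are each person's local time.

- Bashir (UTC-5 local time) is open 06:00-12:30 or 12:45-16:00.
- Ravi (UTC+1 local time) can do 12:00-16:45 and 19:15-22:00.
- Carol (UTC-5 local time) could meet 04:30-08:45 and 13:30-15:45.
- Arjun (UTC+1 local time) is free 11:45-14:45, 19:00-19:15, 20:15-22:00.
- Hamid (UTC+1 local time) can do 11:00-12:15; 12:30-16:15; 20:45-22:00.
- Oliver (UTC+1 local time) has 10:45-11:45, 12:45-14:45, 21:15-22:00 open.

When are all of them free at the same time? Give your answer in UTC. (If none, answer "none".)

11:45-13:45, 20:15-20:45

Bashir in UTC: 11:00-17:30, 17:45-21:00 (add 5h to convert from UTC-5).
Ravi in UTC: 11:00-15:45, 18:15-21:00 (subtract 1h to convert from UTC+1).
Carol in UTC: 09:30-13:45, 18:30-20:45 (add 5h to convert from UTC-5).
Arjun in UTC: 10:45-13:45, 18:00-18:15, 19:15-21:00 (subtract 1h to convert from UTC+1).
Hamid in UTC: 10:00-11:15, 11:30-15:15, 19:45-21:00 (subtract 1h to convert from UTC+1).
Oliver in UTC: 09:45-10:45, 11:45-13:45, 20:15-21:00 (subtract 1h to convert from UTC+1).
Bashir ∩ Ravi: 11:00-15:45, 18:15-21:00.
Bashir ∩ Ravi ∩ Carol: 11:00-13:45, 18:30-20:45.
Bashir ∩ Ravi ∩ Carol ∩ Arjun: 11:00-13:45, 19:15-20:45.
Bashir ∩ Ravi ∩ Carol ∩ Arjun ∩ Hamid: 11:00-11:15, 11:30-13:45, 19:45-20:45.
Bashir ∩ Ravi ∩ Carol ∩ Arjun ∩ Hamid ∩ Oliver: 11:45-13:45, 20:15-20:45.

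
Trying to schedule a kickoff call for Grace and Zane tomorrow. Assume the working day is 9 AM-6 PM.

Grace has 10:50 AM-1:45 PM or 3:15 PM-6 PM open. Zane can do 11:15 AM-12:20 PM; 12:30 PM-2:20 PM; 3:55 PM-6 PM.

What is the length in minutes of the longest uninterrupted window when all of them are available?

Grace ∩ Zane: 11:15-12:20, 12:30-13:45, 15:55-18:00.
The longest is 15:55-18:00 at 125 minutes.

125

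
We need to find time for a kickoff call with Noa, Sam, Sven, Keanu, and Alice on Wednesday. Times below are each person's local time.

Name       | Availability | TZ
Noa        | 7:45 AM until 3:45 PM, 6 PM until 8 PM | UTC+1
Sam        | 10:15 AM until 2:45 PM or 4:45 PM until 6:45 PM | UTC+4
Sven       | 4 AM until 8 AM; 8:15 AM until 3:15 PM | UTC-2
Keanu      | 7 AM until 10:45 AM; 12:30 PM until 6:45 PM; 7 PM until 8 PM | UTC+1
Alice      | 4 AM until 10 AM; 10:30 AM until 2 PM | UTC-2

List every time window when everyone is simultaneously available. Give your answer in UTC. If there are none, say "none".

06:45-09:45, 12:45-14:45

Noa in UTC: 06:45-14:45, 17:00-19:00 (subtract 1h to convert from UTC+1).
Sam in UTC: 06:15-10:45, 12:45-14:45 (subtract 4h to convert from UTC+4).
Sven in UTC: 06:00-10:00, 10:15-17:15 (add 2h to convert from UTC-2).
Keanu in UTC: 06:00-09:45, 11:30-17:45, 18:00-19:00 (subtract 1h to convert from UTC+1).
Alice in UTC: 06:00-12:00, 12:30-16:00 (add 2h to convert from UTC-2).
Noa ∩ Sam: 06:45-10:45, 12:45-14:45.
Noa ∩ Sam ∩ Sven: 06:45-10:00, 10:15-10:45, 12:45-14:45.
Noa ∩ Sam ∩ Sven ∩ Keanu: 06:45-09:45, 12:45-14:45.
Noa ∩ Sam ∩ Sven ∩ Keanu ∩ Alice: 06:45-09:45, 12:45-14:45.
So the common availability across everyone is 06:45-09:45, 12:45-14:45.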